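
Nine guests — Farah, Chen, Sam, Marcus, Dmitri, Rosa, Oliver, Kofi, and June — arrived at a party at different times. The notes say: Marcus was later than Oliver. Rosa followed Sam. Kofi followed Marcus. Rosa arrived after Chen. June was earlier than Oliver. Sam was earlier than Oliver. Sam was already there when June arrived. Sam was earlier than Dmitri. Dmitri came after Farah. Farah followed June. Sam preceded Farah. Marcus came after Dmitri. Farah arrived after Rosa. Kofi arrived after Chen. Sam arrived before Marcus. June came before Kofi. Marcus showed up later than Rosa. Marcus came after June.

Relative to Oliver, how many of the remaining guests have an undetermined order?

4

Forced before Oliver: June and Sam; forced after Oliver: Kofi and Marcus.
That leaves Chen, Dmitri, Farah, and Rosa with no forced order relative to Oliver — 4.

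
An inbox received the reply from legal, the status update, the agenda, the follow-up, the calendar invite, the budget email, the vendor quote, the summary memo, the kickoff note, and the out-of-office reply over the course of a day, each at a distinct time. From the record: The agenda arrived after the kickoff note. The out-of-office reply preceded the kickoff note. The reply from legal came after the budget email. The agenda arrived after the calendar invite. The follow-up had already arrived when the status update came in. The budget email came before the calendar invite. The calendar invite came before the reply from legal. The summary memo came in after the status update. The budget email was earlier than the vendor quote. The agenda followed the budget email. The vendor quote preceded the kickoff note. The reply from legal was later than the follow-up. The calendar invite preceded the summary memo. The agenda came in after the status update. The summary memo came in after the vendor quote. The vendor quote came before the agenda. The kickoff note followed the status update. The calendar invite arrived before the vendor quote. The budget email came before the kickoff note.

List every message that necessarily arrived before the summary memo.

the budget email, the calendar invite, the follow-up, the status update, the vendor quote

Directly stated before the summary memo: the calendar invite, the status update, and the vendor quote.
The budget email reaches the summary memo via the budget email → the calendar invite → the summary memo.
The follow-up reaches the summary memo via the follow-up → the status update → the summary memo.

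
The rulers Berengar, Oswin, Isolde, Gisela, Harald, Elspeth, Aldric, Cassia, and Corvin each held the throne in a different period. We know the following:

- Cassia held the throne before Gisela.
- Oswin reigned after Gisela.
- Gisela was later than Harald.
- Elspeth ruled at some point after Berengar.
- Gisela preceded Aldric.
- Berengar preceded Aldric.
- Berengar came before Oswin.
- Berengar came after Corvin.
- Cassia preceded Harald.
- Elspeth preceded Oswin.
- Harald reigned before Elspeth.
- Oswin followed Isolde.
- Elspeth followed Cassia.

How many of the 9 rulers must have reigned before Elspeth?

Directly stated before Elspeth: Berengar, Cassia, and Harald.
Corvin reaches Elspeth via Corvin → Berengar → Elspeth.
That's Berengar, Cassia, Corvin, and Harald — 4 in all.

4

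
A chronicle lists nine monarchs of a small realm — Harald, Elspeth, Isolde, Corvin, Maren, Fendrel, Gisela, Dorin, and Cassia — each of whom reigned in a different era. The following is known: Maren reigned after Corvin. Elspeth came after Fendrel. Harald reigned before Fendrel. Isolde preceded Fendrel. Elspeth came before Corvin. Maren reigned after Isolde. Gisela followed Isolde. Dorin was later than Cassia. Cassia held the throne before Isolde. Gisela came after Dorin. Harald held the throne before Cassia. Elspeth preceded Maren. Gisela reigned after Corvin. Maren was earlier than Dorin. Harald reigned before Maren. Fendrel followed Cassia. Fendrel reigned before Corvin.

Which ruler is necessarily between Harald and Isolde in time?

Tracing the constraints gives Harald → Cassia → Isolde, so Cassia sits after Harald and before Isolde.
No other ruler is forced both after Harald and before Isolde.

Cassia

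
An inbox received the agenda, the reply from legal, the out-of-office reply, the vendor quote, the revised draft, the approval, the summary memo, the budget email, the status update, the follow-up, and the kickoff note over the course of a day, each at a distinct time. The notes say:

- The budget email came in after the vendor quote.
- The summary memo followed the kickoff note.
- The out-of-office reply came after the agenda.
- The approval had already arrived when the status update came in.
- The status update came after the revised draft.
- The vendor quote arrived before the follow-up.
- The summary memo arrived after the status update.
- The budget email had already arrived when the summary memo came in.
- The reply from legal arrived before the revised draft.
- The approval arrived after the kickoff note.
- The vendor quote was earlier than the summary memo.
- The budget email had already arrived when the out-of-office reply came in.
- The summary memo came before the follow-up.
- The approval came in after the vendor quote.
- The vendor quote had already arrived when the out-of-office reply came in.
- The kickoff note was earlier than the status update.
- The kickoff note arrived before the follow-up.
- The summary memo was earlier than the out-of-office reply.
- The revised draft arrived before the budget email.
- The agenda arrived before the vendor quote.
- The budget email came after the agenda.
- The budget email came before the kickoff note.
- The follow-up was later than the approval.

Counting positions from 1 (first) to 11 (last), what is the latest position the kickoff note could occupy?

6

The kickoff note must come before the approval, the follow-up, the out-of-office reply, the status update, and the summary memo — 5 messages forced after it.
Everything else can be placed before the kickoff note in some valid order, so the kickoff note can sit as late as position 11 − 5 = 6.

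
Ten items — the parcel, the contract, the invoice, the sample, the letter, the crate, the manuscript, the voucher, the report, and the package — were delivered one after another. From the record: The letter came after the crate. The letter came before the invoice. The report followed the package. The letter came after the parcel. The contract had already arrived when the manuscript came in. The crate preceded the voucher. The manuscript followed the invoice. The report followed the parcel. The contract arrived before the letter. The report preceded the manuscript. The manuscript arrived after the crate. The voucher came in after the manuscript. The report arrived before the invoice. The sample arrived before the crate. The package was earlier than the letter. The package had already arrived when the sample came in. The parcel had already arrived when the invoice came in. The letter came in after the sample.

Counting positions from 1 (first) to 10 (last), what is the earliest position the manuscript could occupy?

The contract, the crate, the invoice, the letter, the package, the parcel, the report, and the sample must all come before the manuscript — 8 forced predecessors.
Nothing else is forced ahead of the manuscript, so its earliest slot is position 8 + 1 = 9.

9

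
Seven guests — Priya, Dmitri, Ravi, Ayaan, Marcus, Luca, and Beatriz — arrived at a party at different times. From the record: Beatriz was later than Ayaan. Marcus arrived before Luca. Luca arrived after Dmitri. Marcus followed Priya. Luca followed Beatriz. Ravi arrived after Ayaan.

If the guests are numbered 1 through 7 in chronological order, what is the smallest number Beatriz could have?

Ayaan must come before Beatriz — 1 forced predecessor.
Nothing else is forced ahead of Beatriz, so their earliest slot is position 1 + 1 = 2.

2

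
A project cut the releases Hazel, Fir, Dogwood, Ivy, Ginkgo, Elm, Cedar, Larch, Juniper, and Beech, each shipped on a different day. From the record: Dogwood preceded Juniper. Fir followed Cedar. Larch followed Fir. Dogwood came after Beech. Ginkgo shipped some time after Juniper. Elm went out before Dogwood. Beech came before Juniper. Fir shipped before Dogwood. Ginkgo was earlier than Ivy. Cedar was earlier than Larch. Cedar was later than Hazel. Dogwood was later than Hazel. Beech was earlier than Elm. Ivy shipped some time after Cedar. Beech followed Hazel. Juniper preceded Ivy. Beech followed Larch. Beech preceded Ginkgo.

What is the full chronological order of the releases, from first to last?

The constraints fix every adjacent pair, so only one ordering works:
Hazel → Cedar → Fir → Larch → Beech → Elm → Dogwood → Juniper → Ginkgo → Ivy.

Hazel, Cedar, Fir, Larch, Beech, Elm, Dogwood, Juniper, Ginkgo, Ivy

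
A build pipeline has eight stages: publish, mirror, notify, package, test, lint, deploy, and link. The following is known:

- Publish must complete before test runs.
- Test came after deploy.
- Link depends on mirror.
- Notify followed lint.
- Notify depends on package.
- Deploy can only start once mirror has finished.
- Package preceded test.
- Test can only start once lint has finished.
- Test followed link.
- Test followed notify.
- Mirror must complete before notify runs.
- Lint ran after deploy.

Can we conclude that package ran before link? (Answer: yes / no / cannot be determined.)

No chain of stated constraints runs from package to link, and none runs from link to package either.
So the relative order of package and link is not fixed by the given facts.

cannot be determined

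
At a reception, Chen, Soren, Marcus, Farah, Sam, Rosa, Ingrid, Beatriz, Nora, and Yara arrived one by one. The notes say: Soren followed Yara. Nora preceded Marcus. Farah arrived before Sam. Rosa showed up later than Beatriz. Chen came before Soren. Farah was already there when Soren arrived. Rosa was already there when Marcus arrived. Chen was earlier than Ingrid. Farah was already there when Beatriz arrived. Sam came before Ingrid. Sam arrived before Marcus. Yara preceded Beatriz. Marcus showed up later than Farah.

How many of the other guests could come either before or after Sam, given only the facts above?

6

Forced before Sam: Farah; forced after Sam: Ingrid and Marcus.
That leaves Beatriz, Chen, Nora, Rosa, Soren, and Yara with no forced order relative to Sam — 6.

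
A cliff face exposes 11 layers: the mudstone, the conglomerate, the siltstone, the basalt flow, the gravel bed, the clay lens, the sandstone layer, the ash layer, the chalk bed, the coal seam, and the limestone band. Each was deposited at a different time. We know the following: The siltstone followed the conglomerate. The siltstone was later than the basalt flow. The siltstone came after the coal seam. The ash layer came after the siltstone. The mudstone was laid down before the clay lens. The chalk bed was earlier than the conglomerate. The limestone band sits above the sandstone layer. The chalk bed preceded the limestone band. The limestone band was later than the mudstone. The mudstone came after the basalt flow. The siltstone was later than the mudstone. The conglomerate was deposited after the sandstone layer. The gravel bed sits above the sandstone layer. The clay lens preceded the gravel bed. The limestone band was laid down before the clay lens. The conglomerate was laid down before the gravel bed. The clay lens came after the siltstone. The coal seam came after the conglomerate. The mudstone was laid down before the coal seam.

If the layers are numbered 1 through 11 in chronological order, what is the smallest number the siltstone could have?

The basalt flow, the chalk bed, the coal seam, the conglomerate, the mudstone, and the sandstone layer must all come before the siltstone — 6 forced predecessors.
Nothing else is forced ahead of the siltstone, so its earliest slot is position 6 + 1 = 7.

7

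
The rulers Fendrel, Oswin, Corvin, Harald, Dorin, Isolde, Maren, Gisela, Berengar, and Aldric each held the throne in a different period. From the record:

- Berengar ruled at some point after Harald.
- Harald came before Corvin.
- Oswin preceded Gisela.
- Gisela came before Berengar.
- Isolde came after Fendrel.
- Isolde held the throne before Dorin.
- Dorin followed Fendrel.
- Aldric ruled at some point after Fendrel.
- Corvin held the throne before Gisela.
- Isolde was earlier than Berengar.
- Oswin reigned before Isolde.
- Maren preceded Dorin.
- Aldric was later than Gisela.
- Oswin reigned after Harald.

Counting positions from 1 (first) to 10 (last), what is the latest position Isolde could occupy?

Isolde must come before Berengar and Dorin — 2 rulers forced after them.
Everything else can be placed before Isolde in some valid order, so Isolde can sit as late as position 10 − 2 = 8.

8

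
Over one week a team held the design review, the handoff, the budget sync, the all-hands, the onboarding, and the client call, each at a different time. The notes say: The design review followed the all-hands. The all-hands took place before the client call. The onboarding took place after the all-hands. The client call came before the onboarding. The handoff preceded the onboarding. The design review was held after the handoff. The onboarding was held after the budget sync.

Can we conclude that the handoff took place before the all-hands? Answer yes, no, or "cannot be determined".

cannot be determined

No chain of stated constraints runs from the handoff to the all-hands, and none runs from the all-hands to the handoff either.
So the relative order of the handoff and the all-hands is not fixed by the given facts.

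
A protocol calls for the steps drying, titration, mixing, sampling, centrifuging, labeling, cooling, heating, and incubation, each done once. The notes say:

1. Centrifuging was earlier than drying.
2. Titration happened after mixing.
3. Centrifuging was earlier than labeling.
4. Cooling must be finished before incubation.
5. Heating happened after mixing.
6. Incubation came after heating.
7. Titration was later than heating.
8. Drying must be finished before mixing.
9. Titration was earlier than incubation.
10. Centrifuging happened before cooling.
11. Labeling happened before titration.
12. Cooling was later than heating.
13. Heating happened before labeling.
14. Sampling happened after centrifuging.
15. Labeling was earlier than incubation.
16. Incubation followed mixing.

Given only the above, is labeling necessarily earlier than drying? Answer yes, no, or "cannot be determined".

Tracing the constraints gives drying → mixing → heating → labeling, so drying must come before labeling.
That means labeling cannot be before drying.

no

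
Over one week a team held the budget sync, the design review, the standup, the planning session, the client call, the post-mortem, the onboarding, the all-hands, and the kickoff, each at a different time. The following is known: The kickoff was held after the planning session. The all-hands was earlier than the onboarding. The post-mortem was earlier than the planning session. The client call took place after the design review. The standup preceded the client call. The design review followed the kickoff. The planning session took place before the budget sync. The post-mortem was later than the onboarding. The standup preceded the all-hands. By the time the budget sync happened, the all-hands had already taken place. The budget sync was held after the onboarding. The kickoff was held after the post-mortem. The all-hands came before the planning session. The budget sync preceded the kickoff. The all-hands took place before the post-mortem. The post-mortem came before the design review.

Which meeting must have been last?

the client call

Every other meeting has a chain of constraints placing it before the client call, so the client call is last.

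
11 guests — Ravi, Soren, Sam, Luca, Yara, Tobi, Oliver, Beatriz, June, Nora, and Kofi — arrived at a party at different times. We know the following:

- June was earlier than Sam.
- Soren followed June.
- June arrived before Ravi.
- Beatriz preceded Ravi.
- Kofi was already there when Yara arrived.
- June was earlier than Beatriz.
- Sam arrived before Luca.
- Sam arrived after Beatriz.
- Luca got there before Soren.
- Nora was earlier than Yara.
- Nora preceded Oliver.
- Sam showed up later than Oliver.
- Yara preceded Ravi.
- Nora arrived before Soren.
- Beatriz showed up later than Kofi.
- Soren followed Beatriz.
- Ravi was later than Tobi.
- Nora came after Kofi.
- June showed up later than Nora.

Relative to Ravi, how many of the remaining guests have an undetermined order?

Forced before Ravi: Beatriz, June, Kofi, Nora, Tobi, and Yara.
That leaves Luca, Oliver, Sam, and Soren with no forced order relative to Ravi — 4.

4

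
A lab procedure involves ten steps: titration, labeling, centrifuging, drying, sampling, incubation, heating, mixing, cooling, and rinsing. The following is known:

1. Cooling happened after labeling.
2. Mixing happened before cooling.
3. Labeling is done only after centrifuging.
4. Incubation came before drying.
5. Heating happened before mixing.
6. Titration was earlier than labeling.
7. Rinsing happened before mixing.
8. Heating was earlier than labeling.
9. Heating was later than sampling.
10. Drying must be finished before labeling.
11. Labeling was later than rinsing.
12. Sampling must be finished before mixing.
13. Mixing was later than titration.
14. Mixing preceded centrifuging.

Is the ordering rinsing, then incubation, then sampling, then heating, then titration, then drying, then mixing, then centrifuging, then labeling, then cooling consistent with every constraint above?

yes

Check each stated constraint against the proposed order — e.g. rinsing is ahead of mixing; rinsing is ahead of labeling. Every pair is in the required order; nothing is violated.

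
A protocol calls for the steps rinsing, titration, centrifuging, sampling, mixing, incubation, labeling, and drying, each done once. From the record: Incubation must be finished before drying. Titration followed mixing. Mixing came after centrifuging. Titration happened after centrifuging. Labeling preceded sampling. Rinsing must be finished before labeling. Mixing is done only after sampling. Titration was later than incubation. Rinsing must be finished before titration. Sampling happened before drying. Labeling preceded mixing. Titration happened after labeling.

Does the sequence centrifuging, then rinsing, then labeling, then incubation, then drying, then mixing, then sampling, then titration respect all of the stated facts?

no

The constraints require sampling before mixing, but in the proposed sequence mixing appears ahead of sampling. That one violation is enough.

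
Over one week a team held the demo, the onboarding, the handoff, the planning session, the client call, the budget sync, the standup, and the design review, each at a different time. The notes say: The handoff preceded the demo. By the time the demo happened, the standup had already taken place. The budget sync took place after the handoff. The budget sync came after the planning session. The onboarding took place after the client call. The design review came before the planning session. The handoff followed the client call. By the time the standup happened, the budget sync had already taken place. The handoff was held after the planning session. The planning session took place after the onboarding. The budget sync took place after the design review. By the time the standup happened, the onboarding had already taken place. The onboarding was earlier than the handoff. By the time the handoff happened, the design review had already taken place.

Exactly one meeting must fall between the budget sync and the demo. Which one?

Tracing the constraints gives the budget sync → the standup → the demo, so the standup sits after the budget sync and before the demo.
No other meeting is forced both after the budget sync and before the demo.

the standup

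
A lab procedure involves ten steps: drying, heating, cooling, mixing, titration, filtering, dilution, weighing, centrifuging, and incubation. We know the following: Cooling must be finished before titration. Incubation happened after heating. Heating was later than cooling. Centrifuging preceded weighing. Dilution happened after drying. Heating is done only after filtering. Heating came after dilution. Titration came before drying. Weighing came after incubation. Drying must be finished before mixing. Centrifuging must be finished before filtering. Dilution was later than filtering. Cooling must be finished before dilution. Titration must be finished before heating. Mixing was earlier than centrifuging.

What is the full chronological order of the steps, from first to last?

The constraints fix every adjacent pair, so only one ordering works:
cooling → titration → drying → mixing → centrifuging → filtering → dilution → heating → incubation → weighing.

cooling, titration, drying, mixing, centrifuging, filtering, dilution, heating, incubation, weighing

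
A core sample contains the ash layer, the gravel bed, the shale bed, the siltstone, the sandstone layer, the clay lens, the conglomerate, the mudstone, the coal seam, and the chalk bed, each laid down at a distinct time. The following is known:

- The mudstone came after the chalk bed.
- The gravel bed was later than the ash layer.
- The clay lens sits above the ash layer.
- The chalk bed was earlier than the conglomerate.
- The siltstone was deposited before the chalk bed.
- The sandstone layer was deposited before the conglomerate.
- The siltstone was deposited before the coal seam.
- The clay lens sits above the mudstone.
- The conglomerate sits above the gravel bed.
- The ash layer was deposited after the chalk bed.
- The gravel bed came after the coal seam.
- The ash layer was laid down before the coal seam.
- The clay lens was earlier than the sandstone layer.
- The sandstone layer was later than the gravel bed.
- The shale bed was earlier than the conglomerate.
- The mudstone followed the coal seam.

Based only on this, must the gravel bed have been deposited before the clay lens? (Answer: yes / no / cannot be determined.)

No chain of stated constraints runs from the gravel bed to the clay lens, and none runs from the clay lens to the gravel bed either.
So the relative order of the gravel bed and the clay lens is not fixed by the given facts.

cannot be determined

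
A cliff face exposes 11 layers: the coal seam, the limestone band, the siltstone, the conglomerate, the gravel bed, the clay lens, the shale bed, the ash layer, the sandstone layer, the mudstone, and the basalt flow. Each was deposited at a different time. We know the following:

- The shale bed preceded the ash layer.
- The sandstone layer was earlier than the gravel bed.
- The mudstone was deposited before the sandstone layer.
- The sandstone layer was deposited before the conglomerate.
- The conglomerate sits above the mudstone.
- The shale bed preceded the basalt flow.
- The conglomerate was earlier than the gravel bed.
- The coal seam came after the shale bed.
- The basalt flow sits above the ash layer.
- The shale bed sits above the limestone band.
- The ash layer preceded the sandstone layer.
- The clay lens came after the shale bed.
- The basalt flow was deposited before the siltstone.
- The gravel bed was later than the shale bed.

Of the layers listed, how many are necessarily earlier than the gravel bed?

6

Directly stated before the gravel bed: the conglomerate, the sandstone layer, and the shale bed.
The ash layer reaches the gravel bed via the ash layer → the sandstone layer → the gravel bed.
The limestone band reaches the gravel bed via the limestone band → the shale bed → the gravel bed.
The mudstone reaches the gravel bed via the mudstone → the sandstone layer → the gravel bed.
No chain forces the coal seam (or any of the others) ahead of the gravel bed.
That's the ash layer, the conglomerate, the limestone band, the mudstone, the sandstone layer, and the shale bed — 6 in all.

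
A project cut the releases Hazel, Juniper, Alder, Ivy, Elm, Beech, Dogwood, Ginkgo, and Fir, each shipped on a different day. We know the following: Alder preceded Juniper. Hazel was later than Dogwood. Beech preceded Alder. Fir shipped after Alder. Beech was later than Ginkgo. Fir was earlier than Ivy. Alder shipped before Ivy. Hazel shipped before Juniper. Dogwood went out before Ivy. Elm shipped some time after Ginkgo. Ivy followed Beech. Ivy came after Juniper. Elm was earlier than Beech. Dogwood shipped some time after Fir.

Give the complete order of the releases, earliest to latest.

The constraints fix every adjacent pair, so only one ordering works:
Ginkgo → Elm → Beech → Alder → Fir → Dogwood → Hazel → Juniper → Ivy.

Ginkgo, Elm, Beech, Alder, Fir, Dogwood, Hazel, Juniper, Ivy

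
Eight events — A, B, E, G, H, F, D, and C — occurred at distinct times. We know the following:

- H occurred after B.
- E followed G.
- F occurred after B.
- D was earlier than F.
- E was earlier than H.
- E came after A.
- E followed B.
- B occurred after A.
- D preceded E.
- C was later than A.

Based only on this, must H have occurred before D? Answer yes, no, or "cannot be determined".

no

Tracing the constraints gives D → E → H, so D must come before H.
That means H cannot be before D.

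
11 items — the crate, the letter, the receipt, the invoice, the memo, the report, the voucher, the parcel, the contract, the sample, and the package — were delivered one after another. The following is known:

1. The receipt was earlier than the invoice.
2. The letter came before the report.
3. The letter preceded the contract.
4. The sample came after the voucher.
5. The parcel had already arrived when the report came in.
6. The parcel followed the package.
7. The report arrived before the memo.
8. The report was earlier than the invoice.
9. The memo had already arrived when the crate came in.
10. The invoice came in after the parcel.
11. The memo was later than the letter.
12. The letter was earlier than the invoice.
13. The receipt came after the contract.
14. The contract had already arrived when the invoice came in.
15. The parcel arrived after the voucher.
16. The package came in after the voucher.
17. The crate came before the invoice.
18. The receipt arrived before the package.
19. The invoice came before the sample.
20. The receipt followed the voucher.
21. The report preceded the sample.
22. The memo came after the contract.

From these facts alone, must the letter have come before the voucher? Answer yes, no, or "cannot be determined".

cannot be determined

No chain of stated constraints runs from the letter to the voucher, and none runs from the voucher to the letter either.
So the relative order of the letter and the voucher is not fixed by the given facts.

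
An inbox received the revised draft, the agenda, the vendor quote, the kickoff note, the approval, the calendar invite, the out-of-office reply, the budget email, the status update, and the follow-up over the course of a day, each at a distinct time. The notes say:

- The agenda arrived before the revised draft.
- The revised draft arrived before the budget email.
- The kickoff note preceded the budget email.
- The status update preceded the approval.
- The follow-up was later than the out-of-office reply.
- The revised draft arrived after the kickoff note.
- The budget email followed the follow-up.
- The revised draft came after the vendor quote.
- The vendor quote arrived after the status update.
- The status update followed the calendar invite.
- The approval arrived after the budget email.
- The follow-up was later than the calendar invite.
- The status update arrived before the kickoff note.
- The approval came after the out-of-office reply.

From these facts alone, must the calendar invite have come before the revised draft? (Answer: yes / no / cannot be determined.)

Chain the constraints: the calendar invite → the status update → the kickoff note → the revised draft. Each link is directly stated, so the calendar invite comes before the revised draft.

yes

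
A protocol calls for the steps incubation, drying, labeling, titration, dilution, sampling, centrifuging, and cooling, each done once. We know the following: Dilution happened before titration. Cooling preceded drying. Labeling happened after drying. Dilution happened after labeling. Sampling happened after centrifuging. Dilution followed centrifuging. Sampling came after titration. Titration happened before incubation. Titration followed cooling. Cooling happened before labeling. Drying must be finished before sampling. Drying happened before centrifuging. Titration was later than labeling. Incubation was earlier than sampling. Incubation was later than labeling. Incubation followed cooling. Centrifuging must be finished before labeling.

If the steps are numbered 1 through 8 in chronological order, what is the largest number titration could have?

6

Titration must come before incubation and sampling — 2 steps forced after it.
Everything else can be placed before titration in some valid order, so titration can sit as late as position 8 − 2 = 6.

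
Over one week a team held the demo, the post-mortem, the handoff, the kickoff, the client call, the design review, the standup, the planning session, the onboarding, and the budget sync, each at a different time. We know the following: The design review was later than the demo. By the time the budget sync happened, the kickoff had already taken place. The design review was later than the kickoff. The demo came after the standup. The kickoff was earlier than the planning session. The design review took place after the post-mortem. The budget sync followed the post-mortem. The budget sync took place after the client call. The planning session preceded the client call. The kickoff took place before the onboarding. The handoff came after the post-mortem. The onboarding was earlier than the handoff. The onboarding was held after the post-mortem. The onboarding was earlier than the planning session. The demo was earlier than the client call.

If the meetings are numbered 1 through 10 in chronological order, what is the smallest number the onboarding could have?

3

The kickoff and the post-mortem must both come before the onboarding — 2 forced predecessors.
Nothing else is forced ahead of the onboarding, so its earliest slot is position 2 + 1 = 3.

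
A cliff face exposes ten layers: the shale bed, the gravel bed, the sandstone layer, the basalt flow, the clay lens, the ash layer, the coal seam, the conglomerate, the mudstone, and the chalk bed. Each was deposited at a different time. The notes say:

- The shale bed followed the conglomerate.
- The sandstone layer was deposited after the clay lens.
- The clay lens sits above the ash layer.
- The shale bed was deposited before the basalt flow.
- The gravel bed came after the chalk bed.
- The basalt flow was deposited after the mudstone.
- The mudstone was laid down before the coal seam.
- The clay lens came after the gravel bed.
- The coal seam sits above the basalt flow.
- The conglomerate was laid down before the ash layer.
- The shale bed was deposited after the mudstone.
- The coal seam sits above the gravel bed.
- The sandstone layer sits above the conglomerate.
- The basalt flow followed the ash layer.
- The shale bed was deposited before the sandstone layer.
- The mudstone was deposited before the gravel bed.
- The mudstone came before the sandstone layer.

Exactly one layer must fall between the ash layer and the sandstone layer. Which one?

the clay lens

Tracing the constraints gives the ash layer → the clay lens → the sandstone layer, so the clay lens sits after the ash layer and before the sandstone layer.
No other layer is forced both after the ash layer and before the sandstone layer.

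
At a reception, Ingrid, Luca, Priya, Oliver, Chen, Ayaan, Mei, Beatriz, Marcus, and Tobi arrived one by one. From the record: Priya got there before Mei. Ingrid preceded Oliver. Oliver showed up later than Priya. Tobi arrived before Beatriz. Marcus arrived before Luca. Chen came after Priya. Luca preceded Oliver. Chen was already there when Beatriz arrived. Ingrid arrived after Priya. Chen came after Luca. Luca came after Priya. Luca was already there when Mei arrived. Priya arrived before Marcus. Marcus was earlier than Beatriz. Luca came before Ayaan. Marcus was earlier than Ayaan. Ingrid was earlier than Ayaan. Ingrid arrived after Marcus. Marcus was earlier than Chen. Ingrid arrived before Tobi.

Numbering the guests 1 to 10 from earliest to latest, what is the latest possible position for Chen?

9

Chen must come before Beatriz — 1 guest forced after them.
Everything else can be placed before Chen in some valid order, so Chen can sit as late as position 10 − 1 = 9.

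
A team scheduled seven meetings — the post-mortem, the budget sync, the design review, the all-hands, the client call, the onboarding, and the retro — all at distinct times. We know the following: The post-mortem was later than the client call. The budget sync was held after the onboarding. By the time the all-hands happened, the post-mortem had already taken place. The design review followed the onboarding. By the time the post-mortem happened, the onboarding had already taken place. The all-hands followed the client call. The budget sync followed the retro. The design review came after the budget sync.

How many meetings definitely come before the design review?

Directly stated before the design review: the budget sync and the onboarding.
The retro reaches the design review via the retro → the budget sync → the design review.
No chain forces the client call (or any of the others) ahead of the design review.
That's the budget sync, the onboarding, and the retro — 3 in all.

3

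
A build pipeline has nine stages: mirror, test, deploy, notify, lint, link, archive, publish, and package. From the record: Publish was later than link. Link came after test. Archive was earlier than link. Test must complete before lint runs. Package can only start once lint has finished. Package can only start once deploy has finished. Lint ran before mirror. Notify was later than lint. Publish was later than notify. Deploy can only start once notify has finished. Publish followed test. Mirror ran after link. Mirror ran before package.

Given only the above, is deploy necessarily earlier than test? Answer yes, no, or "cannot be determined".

no

Tracing the constraints gives test → lint → notify → deploy, so test must come before deploy.
That means deploy cannot be before test.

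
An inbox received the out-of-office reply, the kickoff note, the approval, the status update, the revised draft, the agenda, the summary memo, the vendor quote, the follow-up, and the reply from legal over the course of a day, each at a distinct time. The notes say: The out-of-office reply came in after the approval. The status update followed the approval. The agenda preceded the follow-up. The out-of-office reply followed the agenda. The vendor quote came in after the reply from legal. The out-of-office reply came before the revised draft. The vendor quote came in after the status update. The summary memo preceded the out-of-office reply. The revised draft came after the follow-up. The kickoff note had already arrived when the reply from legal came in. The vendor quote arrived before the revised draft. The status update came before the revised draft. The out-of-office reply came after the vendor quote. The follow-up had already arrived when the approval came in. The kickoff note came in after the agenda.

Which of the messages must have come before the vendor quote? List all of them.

Directly stated before the vendor quote: the reply from legal and the status update.
The agenda reaches the vendor quote via the agenda → the kickoff note → the reply from legal → the vendor quote.
The approval reaches the vendor quote via the approval → the status update → the vendor quote.
The follow-up reaches the vendor quote via the follow-up → the approval → the status update → the vendor quote.
Likewise the kickoff note reaches the vendor quote by chaining the stated constraints.

the agenda, the approval, the follow-up, the kickoff note, the reply from legal, the status update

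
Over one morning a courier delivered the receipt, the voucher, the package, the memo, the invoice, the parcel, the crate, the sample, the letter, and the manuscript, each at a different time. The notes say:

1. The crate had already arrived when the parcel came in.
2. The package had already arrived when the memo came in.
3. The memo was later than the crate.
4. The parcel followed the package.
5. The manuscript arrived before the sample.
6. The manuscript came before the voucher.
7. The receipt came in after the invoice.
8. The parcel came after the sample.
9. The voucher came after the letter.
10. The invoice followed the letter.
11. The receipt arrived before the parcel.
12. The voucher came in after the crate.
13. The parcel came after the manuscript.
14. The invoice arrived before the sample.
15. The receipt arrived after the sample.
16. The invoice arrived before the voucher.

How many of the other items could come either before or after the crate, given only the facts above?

6

Forced after the crate: the memo, the parcel, and the voucher.
That leaves the invoice, the letter, the manuscript, the package, the receipt, and the sample with no forced order relative to the crate — 6.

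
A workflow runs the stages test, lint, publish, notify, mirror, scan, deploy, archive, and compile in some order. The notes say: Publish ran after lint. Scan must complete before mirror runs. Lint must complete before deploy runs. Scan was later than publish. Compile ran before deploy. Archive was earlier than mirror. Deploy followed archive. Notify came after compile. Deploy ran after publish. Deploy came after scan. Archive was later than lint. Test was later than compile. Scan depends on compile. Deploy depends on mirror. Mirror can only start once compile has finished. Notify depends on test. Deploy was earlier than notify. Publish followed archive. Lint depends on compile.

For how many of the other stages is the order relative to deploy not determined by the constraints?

1

Forced before deploy: archive, compile, lint, mirror, publish, and scan; forced after deploy: notify.
That leaves test with no forced order relative to deploy — 1.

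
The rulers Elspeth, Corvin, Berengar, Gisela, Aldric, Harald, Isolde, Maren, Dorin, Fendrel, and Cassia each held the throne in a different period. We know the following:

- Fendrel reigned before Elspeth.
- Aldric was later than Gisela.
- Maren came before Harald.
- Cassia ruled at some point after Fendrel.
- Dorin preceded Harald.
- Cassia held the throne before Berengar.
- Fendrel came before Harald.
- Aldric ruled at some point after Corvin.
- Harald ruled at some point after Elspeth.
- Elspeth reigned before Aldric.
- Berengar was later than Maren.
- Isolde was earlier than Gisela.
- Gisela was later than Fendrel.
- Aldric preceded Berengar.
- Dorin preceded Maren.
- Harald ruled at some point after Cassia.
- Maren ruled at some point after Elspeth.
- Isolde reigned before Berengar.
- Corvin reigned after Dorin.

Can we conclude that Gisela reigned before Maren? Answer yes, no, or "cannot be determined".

cannot be determined

No chain of stated constraints runs from Gisela to Maren, and none runs from Maren to Gisela either.
So the relative order of Gisela and Maren is not fixed by the given facts.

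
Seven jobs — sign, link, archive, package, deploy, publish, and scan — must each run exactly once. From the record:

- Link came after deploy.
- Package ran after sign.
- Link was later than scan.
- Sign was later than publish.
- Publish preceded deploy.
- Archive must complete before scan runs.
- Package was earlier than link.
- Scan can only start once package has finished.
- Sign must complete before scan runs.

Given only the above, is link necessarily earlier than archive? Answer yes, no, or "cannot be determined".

Tracing the constraints gives archive → scan → link, so archive must come before link.
That means link cannot be before archive.

no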